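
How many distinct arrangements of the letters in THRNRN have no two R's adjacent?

Total arrangements of THRNRN: 6!/(2!·2!) = 180.
If the two R's are adjacent, glue them into one block, leaving 5 items to arrange: (5)!/(2!) = 60 ways.
Hence 180 − 60 = 120.

120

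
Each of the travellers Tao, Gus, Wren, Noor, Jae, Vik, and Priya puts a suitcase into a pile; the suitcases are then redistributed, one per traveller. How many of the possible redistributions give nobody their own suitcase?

Count assignments avoiding every fixed point. For any j of the 7 travellers fixed to their own suitcase, the other 7−j can be arranged in (7−j)! ways.
By inclusion–exclusion this is Σ_{j=0}^{7} (−1)^j C(7,j)·(7−j)!.
Computing: 5040 − 5040 + 2520 − 840 + 210 − 42 + 7 − 1 = 1854.

1854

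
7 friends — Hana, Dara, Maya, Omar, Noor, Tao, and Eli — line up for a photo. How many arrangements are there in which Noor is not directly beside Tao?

3600

Of the 7! = 5040 arrangements, those with Noor and Tao adjacent number 2 × 6! = 1440 (treat the pair as a block with 2 internal orders).
Complementary counting: 5040 − 1440 = 3600.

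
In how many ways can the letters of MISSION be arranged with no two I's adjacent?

900

There are 7!/(2!·2!) = 1260 arrangements of MISSION in total.
If the two I's are adjacent, glue them into one block, leaving 6 items to arrange: (6)!/(2!) = 360 ways.
Hence 1260 − 360 = 900.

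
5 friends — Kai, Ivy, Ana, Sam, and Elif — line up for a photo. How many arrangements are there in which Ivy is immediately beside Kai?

Place the 3 others and the Ivy-Kai pair as 4 objects in a line; the pair has 2 internal arrangements.
That gives 2 × 4! = 2 × 24 = 48.

48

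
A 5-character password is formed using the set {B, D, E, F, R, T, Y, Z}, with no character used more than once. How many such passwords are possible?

This is a permutation of 5 out of 8: P(8,5) = 8!/3!.
That product is 8 × 7 × 6 × 5 × 4 = 6720.

6720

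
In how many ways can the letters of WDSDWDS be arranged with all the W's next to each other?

Treat the 2 copies of W as a single block. The multiset to arrange is then {WW, D, D, D, S, S}, 6 items in all.
That gives (6)!/(3!·2!) = 60 arrangements.

60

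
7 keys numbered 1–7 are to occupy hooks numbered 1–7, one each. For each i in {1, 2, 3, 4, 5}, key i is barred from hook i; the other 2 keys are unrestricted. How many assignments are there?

Let Aᵢ (for 1 ≤ i ≤ 5) be the placements that put key i in its forbidden hook. Any j of these fix j positions, leaving (7−j)! ways to fill the rest, and there are C(5,j) ways to pick which j.
By inclusion–exclusion, the number of valid placements is Σ_{j=0}^{5} (−1)^j C(5,j)·(7−j)!.
Computing: 5040 − 3600 + 1200 − 240 + 30 − 2 = 2428.

2428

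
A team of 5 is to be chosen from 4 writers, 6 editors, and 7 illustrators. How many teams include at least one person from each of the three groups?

With no constraint there are C(17,5) = 6188 possible selections.
Subtract selections that omit an entire group: no writers → C(13,5) = 1287; no editors → C(11,5) = 462; no illustrators → C(10,5) = 252.
Add back selections omitting two groups (i.e. drawn from a single group): C(4,5) + C(6,5) + C(7,5) = 27.
By inclusion–exclusion: 6188 − 2001 + 27 = 4214.

4214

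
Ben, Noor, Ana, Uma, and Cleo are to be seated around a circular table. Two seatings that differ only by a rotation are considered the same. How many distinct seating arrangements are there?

24

Fix one person's seat to break rotational symmetry; the remaining 4 people can be arranged in (4)! = 24 ways.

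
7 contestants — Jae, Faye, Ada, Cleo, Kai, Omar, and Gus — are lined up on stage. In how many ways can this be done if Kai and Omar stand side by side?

1440

Treat {Kai, Omar} as a single unit. There are 6 units to order, and the pair itself can be ordered 2 ways.
That gives 2 × 6! = 2 × 720 = 1440.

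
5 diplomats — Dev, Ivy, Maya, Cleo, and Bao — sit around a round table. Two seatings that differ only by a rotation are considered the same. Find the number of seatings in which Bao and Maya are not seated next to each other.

All circular seatings of 5 people number (4)! = 24.
Seatings with Bao beside Maya: treat them as a block with 2 internal orders, giving 2 × (3)! = 12.
Subtracting, 24 − 12 = 12.

12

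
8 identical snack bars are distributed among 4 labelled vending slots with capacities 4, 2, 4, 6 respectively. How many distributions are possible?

Without the upper bounds there are C(11,3) = 165 ways to split 8 among 4 vending slots.
Subtract solutions that violate a single cap (substitute x_i' = x_i − (cap_i+1)): x_1 ≥ 5 gives C(6,3) = 20; x_2 ≥ 3 gives C(8,3) = 56; x_3 ≥ 5 gives C(6,3) = 20; x_4 ≥ 7 gives C(4,3) = 4. Together 100.
Add back pairs where two caps are both exceeded: 1 + 0 + 0 + 1 + 0 + 0 = 2.
By inclusion–exclusion the count is 165 − 100 + 2 = 67.

67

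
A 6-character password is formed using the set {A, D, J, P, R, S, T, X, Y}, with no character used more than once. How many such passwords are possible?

This is a permutation of 6 out of 9: P(9,6) = 9!/3!.
9 × 8 × 7 × 6 × 5 × 4 = 60480.

60480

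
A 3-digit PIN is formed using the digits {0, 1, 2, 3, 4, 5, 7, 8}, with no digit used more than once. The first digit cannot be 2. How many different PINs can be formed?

294

The first digit has 8−1 = 7 choices (anything except 2).
The remaining 2 digits are filled from the other 7 symbols without repetition: 7 × 6 = 42.
Total: 7 × 42 = 294.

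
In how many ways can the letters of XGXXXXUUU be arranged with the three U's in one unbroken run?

Treat the 3 copies of U as a single block. The multiset to arrange is then {UUU, G, X, X, X, X, X}, 7 items in all.
That gives (7)!/(5!) = 42 arrangements.

42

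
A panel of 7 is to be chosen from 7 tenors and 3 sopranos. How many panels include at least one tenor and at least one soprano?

Unrestricted: C(10,7) = 120 ways to pick any 7 of the 10.
Subtract selections that omit an entire group: no tenors → C(3,7) = 0; no sopranos → C(7,7) = 1.
Both groups omitted at once is impossible, so 120 − 1 = 119.

119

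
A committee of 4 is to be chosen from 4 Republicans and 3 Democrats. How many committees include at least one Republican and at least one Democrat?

Unrestricted: C(7,4) = 35 ways to pick any 4 of the 7.
Selections missing a whole group: no Republicans → C(3,4) = 0; no Democrats → C(4,4) = 1.
Both groups omitted at once is impossible, so 35 − 1 = 34.

34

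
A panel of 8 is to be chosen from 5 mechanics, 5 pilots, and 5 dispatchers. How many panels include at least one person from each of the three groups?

6300

With no constraint there are C(15,8) = 6435 possible selections.
Subtract selections that omit an entire group: no mechanics → C(10,8) = 45; no pilots → C(10,8) = 45; no dispatchers → C(10,8) = 45.
Add back selections omitting two groups (i.e. drawn from a single group): C(5,8) + C(5,8) + C(5,8) = 0.
By inclusion–exclusion: 6435 − 135 + 0 = 6300.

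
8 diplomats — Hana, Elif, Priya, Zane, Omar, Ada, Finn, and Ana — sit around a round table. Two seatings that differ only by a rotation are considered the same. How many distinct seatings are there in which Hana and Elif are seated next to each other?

1440

Glue Hana and Elif into a block (2 internal orders). Seating 7 units around a circle gives (6)! arrangements.
So 2 × (6)! = 2 × 720 = 1440.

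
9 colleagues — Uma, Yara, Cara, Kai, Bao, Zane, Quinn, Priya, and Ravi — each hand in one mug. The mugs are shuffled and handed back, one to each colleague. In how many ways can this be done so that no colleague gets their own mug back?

133496

Let Aᵢ be the assignments in which colleague i gets their own mug. We want the size of the complement of A₁∪…∪A_9.
By inclusion–exclusion this is Σ_{j=0}^{9} (−1)^j C(9,j)·(9−j)!.
Computing: 362880 − 362880 + 181440 − 60480 + 15120 − 3024 + 504 − 72 + 9 − 1 = 133496.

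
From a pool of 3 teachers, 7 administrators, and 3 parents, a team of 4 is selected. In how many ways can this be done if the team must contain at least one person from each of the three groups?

With no constraint there are C(13,4) = 715 possible selections.
Selections missing a whole group: no teachers → C(10,4) = 210; no administrators → C(6,4) = 15; no parents → C(10,4) = 210.
Add back selections omitting two groups (i.e. drawn from a single group): C(3,4) + C(7,4) + C(3,4) = 35.
By inclusion–exclusion: 715 − 435 + 35 = 315.

315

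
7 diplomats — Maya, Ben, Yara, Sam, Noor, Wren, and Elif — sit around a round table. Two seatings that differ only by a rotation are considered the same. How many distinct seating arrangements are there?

Seat Maya anywhere (absorbing the rotational symmetry), then permute the other 6: (6)! = 720.

720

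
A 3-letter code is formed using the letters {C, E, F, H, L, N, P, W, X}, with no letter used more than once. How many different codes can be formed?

This is a permutation of 3 out of 9: P(9,3) = 9!/6!.
9 × 8 × 7 = 504.

504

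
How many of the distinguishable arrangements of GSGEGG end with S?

Fix S in the last position and arrange the remaining 5 letters.
Those 5 letters have G appearing 4 times, giving (5)!/(4!) = 5.

5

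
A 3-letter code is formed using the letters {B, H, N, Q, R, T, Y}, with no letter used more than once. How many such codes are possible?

210

Choose and order 3 of the 7 symbols: the first letter has 7 options, the next 6, then 5.
7 × 6 × 5 = 210.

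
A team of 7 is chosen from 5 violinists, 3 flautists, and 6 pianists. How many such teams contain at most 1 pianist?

Split by how many pianists are chosen (0 through 1).
Sum: C(6,0)·C(8,7) + C(6,1)·C(8,6) = 8 + 168 = 176.

176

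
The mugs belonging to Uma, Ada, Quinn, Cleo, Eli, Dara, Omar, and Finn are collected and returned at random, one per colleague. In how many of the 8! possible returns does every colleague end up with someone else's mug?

14833

Let Aᵢ be the assignments in which colleague i gets their own mug. We want the size of the complement of A₁∪…∪A_8.
By inclusion–exclusion this is Σ_{j=0}^{8} (−1)^j C(8,j)·(8−j)!.
Computing: 40320 − 40320 + 20160 − 6720 + 1680 − 336 + 56 − 8 + 1 = 14833.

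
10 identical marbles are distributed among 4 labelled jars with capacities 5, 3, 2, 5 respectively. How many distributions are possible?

42

Ignoring the caps, the number of non-negative solutions to x_1+…+x_4 = 10 is C(13,3) = 286.
Subtract solutions that violate a single cap (substitute x_i' = x_i − (cap_i+1)): x_1 ≥ 6 gives C(7,3) = 35; x_2 ≥ 4 gives C(9,3) = 84; x_3 ≥ 3 gives C(10,3) = 120; x_4 ≥ 6 gives C(7,3) = 35. Together 274.
Add back pairs where two caps are both exceeded: 1 + 4 + 0 + 20 + 1 + 4 = 30.
By inclusion–exclusion the count is 286 − 274 + 30 = 42.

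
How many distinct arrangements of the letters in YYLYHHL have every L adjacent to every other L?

60

Treat the 2 copies of L as a single block. The multiset to arrange is then {LL, H, H, Y, Y, Y}, 6 items in all.
That gives (6)!/(3!·2!) = 60 arrangements.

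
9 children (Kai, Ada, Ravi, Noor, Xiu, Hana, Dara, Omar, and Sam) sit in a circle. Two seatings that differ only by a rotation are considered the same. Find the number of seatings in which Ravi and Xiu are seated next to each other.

10080

Treat {Ravi, Xiu} as one unit (2 internal orders) and seat the resulting 8 units around the table: (7)! circular arrangements.
So 2 × (7)! = 2 × 5040 = 10080.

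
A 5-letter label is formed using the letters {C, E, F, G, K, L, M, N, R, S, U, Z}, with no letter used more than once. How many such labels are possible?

Choose and order 5 of the 12 symbols: the first letter has 12 options, the next 11, and so on down to 8.
That product is 12 × 11 × 10 × 9 × 8 = 95040.

95040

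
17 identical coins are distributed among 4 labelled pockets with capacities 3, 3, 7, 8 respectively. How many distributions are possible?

Without the upper bounds there are C(20,3) = 1140 ways to split 17 among 4 pockets.
Subtract solutions that violate a single cap (substitute x_i' = x_i − (cap_i+1)): x_1 ≥ 4 gives C(16,3) = 560; x_2 ≥ 4 gives C(16,3) = 560; x_3 ≥ 8 gives C(12,3) = 220; x_4 ≥ 9 gives C(11,3) = 165. Together 1505.
Add back pairs where two caps are both exceeded: 220 + 56 + 35 + 56 + 35 + 1 = 403.
Subtract triples: 4 + 1 + 0 + 0 = 5.
By inclusion–exclusion the count is 1140 − 1505 + 403 − 5 = 33.

33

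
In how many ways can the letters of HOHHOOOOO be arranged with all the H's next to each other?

7

Treat the 3 copies of H as a single block. The multiset to arrange is then {HHH, O, O, O, O, O, O}, 7 items in all.
That gives (7)!/(6!) = 7 arrangements.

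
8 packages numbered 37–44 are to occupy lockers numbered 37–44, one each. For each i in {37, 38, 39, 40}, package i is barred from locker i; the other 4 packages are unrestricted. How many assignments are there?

24024

Let Aᵢ (for 37 ≤ i ≤ 40) be the placements that put package i in its forbidden locker. Any j of these fix j positions, leaving (8−j)! ways to fill the rest, and there are C(4,j) ways to pick which j.
By inclusion–exclusion, the number of valid placements is Σ_{j=0}^{4} (−1)^j C(4,j)·(8−j)!.
Computing: 40320 − 20160 + 4320 − 480 + 24 = 24024.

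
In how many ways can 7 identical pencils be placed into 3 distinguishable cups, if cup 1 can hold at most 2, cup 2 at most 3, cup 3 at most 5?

9

Without the upper bounds there are C(9,2) = 36 ways to split 7 among 3 cups.
Subtract solutions that violate a single cap (substitute x_i' = x_i − (cap_i+1)): x_1 ≥ 3 gives C(6,2) = 15; x_2 ≥ 4 gives C(5,2) = 10; x_3 ≥ 6 gives C(3,2) = 3. Together 28.
Add back pairs where two caps are both exceeded: 1 + 0 + 0 = 1.
By inclusion–exclusion the count is 36 − 28 + 1 = 9.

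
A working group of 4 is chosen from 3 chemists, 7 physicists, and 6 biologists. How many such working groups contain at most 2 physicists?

1470

Split by how many physicists are chosen (0 through 2).
Sum: C(7,0)·C(9,4) + C(7,1)·C(9,3) + C(7,2)·C(9,2) = 126 + 588 + 756 = 1470.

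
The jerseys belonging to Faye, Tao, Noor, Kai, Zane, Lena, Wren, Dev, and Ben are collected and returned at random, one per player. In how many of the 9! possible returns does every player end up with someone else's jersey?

133496

This is the derangement count D_9: permutations of 9 items with no fixed point.
By inclusion–exclusion this is Σ_{j=0}^{9} (−1)^j C(9,j)·(9−j)!.
Computing: 362880 − 362880 + 181440 − 60480 + 15120 − 3024 + 504 − 72 + 9 − 1 = 133496.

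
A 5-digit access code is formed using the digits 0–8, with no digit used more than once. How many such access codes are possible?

With no repetition, fill the 5 digits in order: 9 choices, then 8, down to 5.
9 × 8 × 7 × 6 × 5 = 15120.

15120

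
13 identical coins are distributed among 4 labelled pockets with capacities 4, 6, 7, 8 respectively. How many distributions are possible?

225

Without the upper bounds there are C(16,3) = 560 ways to split 13 among 4 pockets.
Subtract solutions that violate a single cap (substitute x_i' = x_i − (cap_i+1)): x_1 ≥ 5 gives C(11,3) = 165; x_2 ≥ 7 gives C(9,3) = 84; x_3 ≥ 8 gives C(8,3) = 56; x_4 ≥ 9 gives C(7,3) = 35. Together 340.
Add back pairs where two caps are both exceeded: 4 + 1 + 0 + 0 + 0 + 0 = 5.
By inclusion–exclusion the count is 560 − 340 + 5 = 225.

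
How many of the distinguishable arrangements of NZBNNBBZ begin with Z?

With the first slot taken by Z, it remains to arrange the other 7 letters (NBNNBBZ).
Those 7 letters have B appearing 3 times and N appearing 3 times, giving (7)!/(3!·3!) = 140.

140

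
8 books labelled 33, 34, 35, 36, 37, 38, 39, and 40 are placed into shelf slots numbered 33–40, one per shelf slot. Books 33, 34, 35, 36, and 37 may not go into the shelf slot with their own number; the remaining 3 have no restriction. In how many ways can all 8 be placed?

21234

Let Aᵢ (for 33 ≤ i ≤ 37) be the placements that put book i in its forbidden shelf slot. Any j of these fix j positions, leaving (8−j)! ways to fill the rest, and there are C(5,j) ways to pick which j.
By inclusion–exclusion, the number of valid placements is Σ_{j=0}^{5} (−1)^j C(5,j)·(8−j)!.
Computing: 40320 − 25200 + 7200 − 1200 + 120 − 6 = 21234.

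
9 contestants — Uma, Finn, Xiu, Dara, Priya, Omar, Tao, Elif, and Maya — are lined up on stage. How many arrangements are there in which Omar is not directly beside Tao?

There are 9! = 362880 arrangements in all. If Omar and Tao are adjacent, merging them into one block gives 2·(8)! = 80640 arrangements.
So 362880 − 80640 = 282240 arrangements keep them apart.

282240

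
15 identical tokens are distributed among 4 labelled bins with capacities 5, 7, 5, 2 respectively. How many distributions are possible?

By stars and bars, unrestricted non-negative solutions to x_1+…+x_4 = 15 number C(15+3,3) = 816.
Subtract solutions that violate a single cap (substitute x_i' = x_i − (cap_i+1)): x_1 ≥ 6 gives C(12,3) = 220; x_2 ≥ 8 gives C(10,3) = 120; x_3 ≥ 6 gives C(12,3) = 220; x_4 ≥ 3 gives C(15,3) = 455. Together 1015.
Add back pairs where two caps are both exceeded: 4 + 20 + 84 + 4 + 35 + 84 = 231.
Subtract triples: 0 + 0 + 1 + 0 = 1.
By inclusion–exclusion the count is 816 − 1015 + 231 − 1 = 31.

31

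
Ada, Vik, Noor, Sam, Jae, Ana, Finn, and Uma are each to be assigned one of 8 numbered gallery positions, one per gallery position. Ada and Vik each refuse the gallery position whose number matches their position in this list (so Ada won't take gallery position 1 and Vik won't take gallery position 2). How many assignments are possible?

30960

Let Aᵢ (for i ∈ {1, 2}) be the placements that put person i in their forbidden gallery position. Any j of these fix j positions, leaving (8−j)! ways to fill the rest, and there are C(2,j) ways to pick which j.
By inclusion–exclusion, the number of valid placements is Σ_{j=0}^{2} (−1)^j C(2,j)·(8−j)!.
Computing: 40320 − 10080 + 720 = 30960.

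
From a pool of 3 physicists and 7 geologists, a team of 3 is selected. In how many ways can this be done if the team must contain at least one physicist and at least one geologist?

84

Unrestricted: C(10,3) = 120 ways to pick any 3 of the 10.
Subtract selections that omit an entire group: no physicists → C(7,3) = 35; no geologists → C(3,3) = 1.
Both groups omitted at once is impossible, so 120 − 36 = 84.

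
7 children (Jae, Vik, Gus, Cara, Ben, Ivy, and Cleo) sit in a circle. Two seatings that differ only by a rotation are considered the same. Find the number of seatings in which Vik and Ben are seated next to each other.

Glue Vik and Ben into a block (2 internal orders). Seating 6 units around a circle gives (5)! arrangements.
So 2 × (5)! = 2 × 120 = 240.

240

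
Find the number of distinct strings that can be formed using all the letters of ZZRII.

30

The 5 letters of ZZRII have repeats: I appearing twice and Z appearing twice.
The number of distinct arrangements is 5!/(2!·2!) = 120/4 = 30.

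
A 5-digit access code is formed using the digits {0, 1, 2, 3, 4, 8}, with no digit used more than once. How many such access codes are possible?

720

Choose and order 5 of the 6 symbols: the first digit has 6 options, the next 5, and so on down to 2.
6 × 5 × 4 × 3 × 2 = 720.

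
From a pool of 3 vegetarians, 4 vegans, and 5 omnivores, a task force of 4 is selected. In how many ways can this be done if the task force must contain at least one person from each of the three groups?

Total 4-person selections from all 12: C(12,4) = 495.
Subtract selections that omit an entire group: no vegetarians → C(9,4) = 126; no vegans → C(8,4) = 70; no omnivores → C(7,4) = 35.
Add back selections omitting two groups (i.e. drawn from a single group): C(3,4) + C(4,4) + C(5,4) = 6.
By inclusion–exclusion: 495 − 231 + 6 = 270.

270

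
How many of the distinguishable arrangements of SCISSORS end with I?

With the last slot taken by I, it remains to arrange the other 7 letters (SCSSORS).
Those 7 letters have S appearing 4 times, giving (7)!/(4!) = 210.

210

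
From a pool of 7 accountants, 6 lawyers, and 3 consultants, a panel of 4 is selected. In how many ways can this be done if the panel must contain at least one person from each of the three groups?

Total 4-person selections from all 16: C(16,4) = 1820.
Subtract selections that omit an entire group: no accountants → C(9,4) = 126; no lawyers → C(10,4) = 210; no consultants → C(13,4) = 715.
Add back selections omitting two groups (i.e. drawn from a single group): C(7,4) + C(6,4) + C(3,4) = 50.
By inclusion–exclusion: 1820 − 1051 + 50 = 819.

819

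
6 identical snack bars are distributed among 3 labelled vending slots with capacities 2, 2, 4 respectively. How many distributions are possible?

By stars and bars, unrestricted non-negative solutions to x_1+…+x_3 = 6 number C(6+2,2) = 28.
Subtract solutions that violate a single cap (substitute x_i' = x_i − (cap_i+1)): x_1 ≥ 3 gives C(5,2) = 10; x_2 ≥ 3 gives C(5,2) = 10; x_3 ≥ 5 gives C(3,2) = 3. Together 23.
Add back pairs where two caps are both exceeded: 1 + 0 + 0 = 1.
By inclusion–exclusion the count is 28 − 23 + 1 = 6.

6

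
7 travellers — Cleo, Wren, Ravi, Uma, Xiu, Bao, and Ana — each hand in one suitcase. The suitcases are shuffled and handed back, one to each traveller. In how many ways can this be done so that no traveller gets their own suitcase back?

Count assignments avoiding every fixed point. For any j of the 7 travellers fixed to their own suitcase, the other 7−j can be arranged in (7−j)! ways.
By inclusion–exclusion this is Σ_{j=0}^{7} (−1)^j C(7,j)·(7−j)!.
Computing: 5040 − 5040 + 2520 − 840 + 210 − 42 + 7 − 1 = 1854.

1854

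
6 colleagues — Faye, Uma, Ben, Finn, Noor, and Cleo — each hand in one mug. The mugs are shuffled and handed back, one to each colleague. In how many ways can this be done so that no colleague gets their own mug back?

265

Count assignments avoiding every fixed point. For any j of the 6 colleagues fixed to their own mug, the other 6−j can be arranged in (6−j)! ways.
By inclusion–exclusion this is Σ_{j=0}^{6} (−1)^j C(6,j)·(6−j)!.
Computing: 720 − 720 + 360 − 120 + 30 − 6 + 1 = 265.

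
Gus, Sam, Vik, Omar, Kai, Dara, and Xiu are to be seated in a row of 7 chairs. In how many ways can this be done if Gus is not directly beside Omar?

Of the 7! = 5040 arrangements, those with Gus and Omar adjacent number 2 × 6! = 1440 (treat the pair as a block with 2 internal orders).
So 5040 − 1440 = 3600 arrangements keep them apart.

3600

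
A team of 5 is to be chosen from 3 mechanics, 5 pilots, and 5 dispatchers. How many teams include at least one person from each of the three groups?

Unrestricted: C(13,5) = 1287 ways to pick any 5 of the 13.
Subtract selections that omit an entire group: no mechanics → C(10,5) = 252; no pilots → C(8,5) = 56; no dispatchers → C(8,5) = 56.
Add back selections omitting two groups (i.e. drawn from a single group): C(3,5) + C(5,5) + C(5,5) = 2.
By inclusion–exclusion: 1287 − 364 + 2 = 925.

925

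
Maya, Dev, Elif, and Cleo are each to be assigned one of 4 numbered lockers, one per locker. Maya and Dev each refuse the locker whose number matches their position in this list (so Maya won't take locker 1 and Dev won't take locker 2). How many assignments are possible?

Let Aᵢ (for i ∈ {1, 2}) be the placements that put person i in their forbidden locker. Any j of these fix j positions, leaving (4−j)! ways to fill the rest, and there are C(2,j) ways to pick which j.
By inclusion–exclusion, the number of valid placements is Σ_{j=0}^{2} (−1)^j C(2,j)·(4−j)!.
Computing: 24 − 12 + 2 = 14.

14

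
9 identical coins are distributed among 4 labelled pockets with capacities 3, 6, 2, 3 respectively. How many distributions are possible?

38

Without the upper bounds there are C(12,3) = 220 ways to split 9 among 4 pockets.
Subtract solutions that violate a single cap (substitute x_i' = x_i − (cap_i+1)): x_1 ≥ 4 gives C(8,3) = 56; x_2 ≥ 7 gives C(5,3) = 10; x_3 ≥ 3 gives C(9,3) = 84; x_4 ≥ 4 gives C(8,3) = 56. Together 206.
Add back pairs where two caps are both exceeded: 0 + 10 + 4 + 0 + 0 + 10 = 24.
By inclusion–exclusion the count is 220 − 206 + 24 = 38.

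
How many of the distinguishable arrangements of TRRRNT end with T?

20

With the last slot taken by T, it remains to arrange the other 5 letters (RRRNT).
Those 5 letters have R appearing 3 times, giving (5)!/(3!) = 20.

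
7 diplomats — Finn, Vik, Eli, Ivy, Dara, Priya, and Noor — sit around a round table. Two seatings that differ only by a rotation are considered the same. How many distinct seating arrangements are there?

Seat Finn anywhere (absorbing the rotational symmetry), then permute the other 6: (6)! = 720.

720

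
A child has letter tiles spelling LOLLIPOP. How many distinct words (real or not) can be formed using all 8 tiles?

LOLLIPOP has 8 letters with L appearing 3 times, O appearing twice, and P appearing twice.
The number of distinct arrangements is 8!/(3!·2!·2!) = 40320/24 = 1680.

1680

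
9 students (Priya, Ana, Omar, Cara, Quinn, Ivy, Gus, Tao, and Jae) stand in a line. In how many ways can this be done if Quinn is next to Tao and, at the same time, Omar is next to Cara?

20160

Treat {Quinn,Tao} as one block (2 orders) and {Omar,Cara} as another (2 orders).
That leaves 7 units to arrange: 2 × 2 × 7! = 4 × 5040 = 20160.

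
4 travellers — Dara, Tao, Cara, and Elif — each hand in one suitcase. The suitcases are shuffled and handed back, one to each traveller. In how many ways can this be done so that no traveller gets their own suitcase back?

9

Let Aᵢ be the assignments in which traveller i gets their own suitcase. We want the size of the complement of A₁∪…∪A_4.
By inclusion–exclusion this is Σ_{j=0}^{4} (−1)^j C(4,j)·(4−j)!.
Computing: 24 − 24 + 12 − 4 + 1 = 9.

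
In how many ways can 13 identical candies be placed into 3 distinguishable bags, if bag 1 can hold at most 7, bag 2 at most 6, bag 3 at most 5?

By stars and bars, unrestricted non-negative solutions to x_1+…+x_3 = 13 number C(13+2,2) = 105.
Subtract solutions that violate a single cap (substitute x_i' = x_i − (cap_i+1)): x_1 ≥ 8 gives C(7,2) = 21; x_2 ≥ 7 gives C(8,2) = 28; x_3 ≥ 6 gives C(9,2) = 36. Together 85.
Add back pairs where two caps are both exceeded: 0 + 0 + 1 = 1.
By inclusion–exclusion the count is 105 − 85 + 1 = 21.

21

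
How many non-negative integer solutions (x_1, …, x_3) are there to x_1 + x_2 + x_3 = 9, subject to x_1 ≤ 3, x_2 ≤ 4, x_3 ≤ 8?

19

Without the upper bounds there are C(11,2) = 55 ways to split 9 among 3 variables.
Subtract solutions that violate a single cap (substitute x_i' = x_i − (cap_i+1)): x_1 ≥ 4 gives C(7,2) = 21; x_2 ≥ 5 gives C(6,2) = 15; x_3 ≥ 9 gives C(2,2) = 1. Together 37.
Add back pairs where two caps are both exceeded: 1 + 0 + 0 = 1.
By inclusion–exclusion the count is 55 − 37 + 1 = 19.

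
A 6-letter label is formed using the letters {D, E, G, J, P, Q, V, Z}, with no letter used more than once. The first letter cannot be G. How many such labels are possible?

17640

The first letter has 8−1 = 7 choices (anything except G).
The remaining 5 letters are filled from the other 7 symbols without repetition: 7 × 6 × 5 × 4 × 3 = 2520.
Total: 7 × 2520 = 17640.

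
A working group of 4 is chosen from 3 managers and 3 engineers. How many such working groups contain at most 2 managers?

Split by how many managers are chosen (0 through 2).
Sum: C(3,0)·C(3,4) + C(3,1)·C(3,3) + C(3,2)·C(3,2) = 0 + 3 + 9 = 12.

12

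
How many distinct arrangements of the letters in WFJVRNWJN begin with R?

Fix R in the first position and arrange the remaining 8 letters.
Those 8 letters have J appearing twice, N appearing twice, and W appearing twice, giving (8)!/(2!·2!·2!) = 5040.

5040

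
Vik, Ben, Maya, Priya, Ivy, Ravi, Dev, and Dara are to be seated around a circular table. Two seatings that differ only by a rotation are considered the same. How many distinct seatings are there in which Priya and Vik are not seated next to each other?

All circular seatings of 8 people number (7)! = 5040.
Seatings with Priya beside Vik: treat them as a block with 2 internal orders, giving 2 × (6)! = 1440.
Subtracting, 5040 − 1440 = 3600.

3600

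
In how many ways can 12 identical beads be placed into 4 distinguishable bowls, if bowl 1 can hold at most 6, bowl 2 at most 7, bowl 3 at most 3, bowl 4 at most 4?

By stars and bars, unrestricted non-negative solutions to x_1+…+x_4 = 12 number C(12+3,3) = 455.
Subtract solutions that violate a single cap (substitute x_i' = x_i − (cap_i+1)): x_1 ≥ 7 gives C(8,3) = 56; x_2 ≥ 8 gives C(7,3) = 35; x_3 ≥ 4 gives C(11,3) = 165; x_4 ≥ 5 gives C(10,3) = 120. Together 376.
Add back pairs where two caps are both exceeded: 0 + 4 + 1 + 1 + 0 + 20 = 26.
By inclusion–exclusion the count is 455 − 376 + 26 = 105.

105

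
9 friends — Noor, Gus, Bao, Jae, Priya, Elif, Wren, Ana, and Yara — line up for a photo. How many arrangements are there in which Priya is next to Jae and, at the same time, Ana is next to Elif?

20160

Treat {Priya,Jae} as one block (2 orders) and {Ana,Elif} as another (2 orders).
That leaves 7 units to arrange: 2 × 2 × 7! = 4 × 5040 = 20160.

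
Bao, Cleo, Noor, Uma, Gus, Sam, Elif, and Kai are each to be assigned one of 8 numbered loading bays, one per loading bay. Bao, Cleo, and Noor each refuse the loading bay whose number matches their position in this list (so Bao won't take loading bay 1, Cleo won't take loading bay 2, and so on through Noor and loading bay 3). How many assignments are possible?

27240

Let Aᵢ (for i ∈ {1, 2, 3}) be the placements that put person i in their forbidden loading bay. Any j of these fix j positions, leaving (8−j)! ways to fill the rest, and there are C(3,j) ways to pick which j.
By inclusion–exclusion, the number of valid placements is Σ_{j=0}^{3} (−1)^j C(3,j)·(8−j)!.
Computing: 40320 − 15120 + 2160 − 120 = 27240.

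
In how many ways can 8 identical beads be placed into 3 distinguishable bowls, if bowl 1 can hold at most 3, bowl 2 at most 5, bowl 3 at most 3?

10

By stars and bars, unrestricted non-negative solutions to x_1+…+x_3 = 8 number C(8+2,2) = 45.
Subtract solutions that violate a single cap (substitute x_i' = x_i − (cap_i+1)): x_1 ≥ 4 gives C(6,2) = 15; x_2 ≥ 6 gives C(4,2) = 6; x_3 ≥ 4 gives C(6,2) = 15. Together 36.
Add back pairs where two caps are both exceeded: 0 + 1 + 0 = 1.
By inclusion–exclusion the count is 45 − 36 + 1 = 10.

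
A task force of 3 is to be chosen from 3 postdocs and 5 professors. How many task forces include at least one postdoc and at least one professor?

45

Total 3-person selections from all 8: C(8,3) = 56.
Subtract selections that omit an entire group: no postdocs → C(5,3) = 10; no professors → C(3,3) = 1.
Both groups omitted at once is impossible, so 56 − 11 = 45.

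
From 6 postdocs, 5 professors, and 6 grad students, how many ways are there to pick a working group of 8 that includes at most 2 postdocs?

9075

Split by how many postdocs are chosen (0 through 2).
Sum: C(6,0)·C(11,8) + C(6,1)·C(11,7) + C(6,2)·C(11,6) = 165 + 1980 + 6930 = 9075.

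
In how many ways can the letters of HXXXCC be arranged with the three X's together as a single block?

12

Treat the 3 copies of X as a single block. The multiset to arrange is then {XXX, C, C, H}, 4 items in all.
That gives (4)!/(2!) = 12 arrangements.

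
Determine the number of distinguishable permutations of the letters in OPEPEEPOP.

1260

The 9 letters of OPEPEEPOP have repeats: E appearing 3 times, O appearing twice, and P appearing 4 times.
Dividing 9! = 362880 by 4!·3!·2! = 288 for the repeated letters gives 1260.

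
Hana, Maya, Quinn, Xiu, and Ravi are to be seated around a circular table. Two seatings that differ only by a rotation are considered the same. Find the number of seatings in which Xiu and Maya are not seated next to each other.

All circular seatings of 5 people number (4)! = 24.
Those with Xiu next to Maya: fuse the pair into one unit and seat 4 units around a circle — 2·(3)! = 12.
Subtracting, 24 − 12 = 12.

12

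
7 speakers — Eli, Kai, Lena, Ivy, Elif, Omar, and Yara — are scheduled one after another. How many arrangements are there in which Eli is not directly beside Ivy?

3600

Of the 7! = 5040 arrangements, those with Eli and Ivy adjacent number 2 × 6! = 1440 (treat the pair as a block with 2 internal orders).
So 5040 − 1440 = 3600 arrangements keep them apart.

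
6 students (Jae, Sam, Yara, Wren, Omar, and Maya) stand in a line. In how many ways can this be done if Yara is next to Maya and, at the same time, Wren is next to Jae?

96

Treat {Yara,Maya} as one block (2 orders) and {Wren,Jae} as another (2 orders).
That leaves 4 units to arrange: 2 × 2 × 4! = 4 × 24 = 96.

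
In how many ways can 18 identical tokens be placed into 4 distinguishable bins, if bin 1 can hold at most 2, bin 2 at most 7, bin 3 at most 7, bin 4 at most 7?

46

By stars and bars, unrestricted non-negative solutions to x_1+…+x_4 = 18 number C(18+3,3) = 1330.
Subtract solutions that violate a single cap (substitute x_i' = x_i − (cap_i+1)): x_1 ≥ 3 gives C(18,3) = 816; x_2 ≥ 8 gives C(13,3) = 286; x_3 ≥ 8 gives C(13,3) = 286; x_4 ≥ 8 gives C(13,3) = 286. Together 1674.
Add back pairs where two caps are both exceeded: 120 + 120 + 120 + 10 + 10 + 10 = 390.
By inclusion–exclusion the count is 1330 − 1674 + 390 = 46.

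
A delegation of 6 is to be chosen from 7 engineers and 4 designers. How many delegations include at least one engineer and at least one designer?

455

With no constraint there are C(11,6) = 462 possible selections.
Subtract selections that omit an entire group: no engineers → C(4,6) = 0; no designers → C(7,6) = 7.
Both groups omitted at once is impossible, so 462 − 7 = 455.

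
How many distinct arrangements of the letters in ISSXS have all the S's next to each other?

Treat the 3 copies of S as a single block. The multiset to arrange is then {SSS, I, X}, 3 items in all.
All 3 items are distinct, so there are (3)! = 6 arrangements.

6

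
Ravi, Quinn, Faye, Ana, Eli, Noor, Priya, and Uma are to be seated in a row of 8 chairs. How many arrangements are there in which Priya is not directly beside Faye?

There are 8! = 40320 arrangements in all. If Priya and Faye are adjacent, merging them into one block gives 2·(7)! = 10080 arrangements.
So 40320 − 10080 = 30240 arrangements keep them apart.

30240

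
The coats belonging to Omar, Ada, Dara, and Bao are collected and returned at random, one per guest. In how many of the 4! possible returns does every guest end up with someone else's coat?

Count assignments avoiding every fixed point. For any j of the 4 guests fixed to their own coat, the other 4−j can be arranged in (4−j)! ways.
By inclusion–exclusion this is Σ_{j=0}^{4} (−1)^j C(4,j)·(4−j)!.
Computing: 24 − 24 + 12 − 4 + 1 = 9.

9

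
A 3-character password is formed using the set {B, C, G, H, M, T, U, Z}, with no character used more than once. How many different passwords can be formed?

336

This is a permutation of 3 out of 8: P(8,3) = 8!/5!.
8 × 7 × 6 = 336.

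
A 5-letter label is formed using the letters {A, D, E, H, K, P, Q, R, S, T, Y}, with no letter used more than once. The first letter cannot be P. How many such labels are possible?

The first letter has 11−1 = 10 choices (anything except P).
The remaining 4 letters are filled from the other 10 symbols without repetition: 10 × 9 × 8 × 7 = 5040.
Total: 10 × 5040 = 50400.

50400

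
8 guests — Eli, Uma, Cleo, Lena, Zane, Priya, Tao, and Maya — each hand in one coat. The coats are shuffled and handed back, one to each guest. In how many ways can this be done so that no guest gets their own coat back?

14833

Let Aᵢ be the assignments in which guest i gets their own coat. We want the size of the complement of A₁∪…∪A_8.
By inclusion–exclusion this is Σ_{j=0}^{8} (−1)^j C(8,j)·(8−j)!.
Computing: 40320 − 40320 + 20160 − 6720 + 1680 − 336 + 56 − 8 + 1 = 14833.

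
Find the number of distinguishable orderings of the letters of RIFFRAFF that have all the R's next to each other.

210

Treat the 2 copies of R as a single block. The multiset to arrange is then {RR, A, F, F, F, F, I}, 7 items in all.
That gives (7)!/(4!) = 210 arrangements.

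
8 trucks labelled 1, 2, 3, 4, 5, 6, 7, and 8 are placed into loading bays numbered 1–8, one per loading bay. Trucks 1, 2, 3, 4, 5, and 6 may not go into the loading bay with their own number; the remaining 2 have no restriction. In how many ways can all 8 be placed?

18806

Let Aᵢ (for 1 ≤ i ≤ 6) be the placements that put truck i in its forbidden loading bay. Any j of these fix j positions, leaving (8−j)! ways to fill the rest, and there are C(6,j) ways to pick which j.
By inclusion–exclusion, the number of valid placements is Σ_{j=0}^{6} (−1)^j C(6,j)·(8−j)!.
Computing: 40320 − 30240 + 10800 − 2400 + 360 − 36 + 2 = 18806.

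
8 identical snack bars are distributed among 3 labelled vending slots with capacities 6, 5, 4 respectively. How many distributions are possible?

26

By stars and bars, unrestricted non-negative solutions to x_1+…+x_3 = 8 number C(8+2,2) = 45.
Subtract solutions that violate a single cap (substitute x_i' = x_i − (cap_i+1)): x_1 ≥ 7 gives C(3,2) = 3; x_2 ≥ 6 gives C(4,2) = 6; x_3 ≥ 5 gives C(5,2) = 10. Together 19.
No two caps can be exceeded simultaneously, so the pair terms are all 0.
By inclusion–exclusion the count is 45 − 19 + 0 = 26.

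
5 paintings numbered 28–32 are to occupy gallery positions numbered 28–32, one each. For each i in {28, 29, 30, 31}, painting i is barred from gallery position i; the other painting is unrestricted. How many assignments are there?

Let Aᵢ (for 28 ≤ i ≤ 31) be the placements that put painting i in its forbidden gallery position. Any j of these fix j positions, leaving (5−j)! ways to fill the rest, and there are C(4,j) ways to pick which j.
By inclusion–exclusion, the number of valid placements is Σ_{j=0}^{4} (−1)^j C(4,j)·(5−j)!.
Computing: 120 − 96 + 36 − 8 + 1 = 53.

53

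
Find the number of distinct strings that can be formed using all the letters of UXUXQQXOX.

The 9 letters of UXUXQQXOX have repeats: Q appearing twice, U appearing twice, and X appearing 4 times.
The number of distinct arrangements is 9!/(4!·2!·2!) = 362880/96 = 3780.

3780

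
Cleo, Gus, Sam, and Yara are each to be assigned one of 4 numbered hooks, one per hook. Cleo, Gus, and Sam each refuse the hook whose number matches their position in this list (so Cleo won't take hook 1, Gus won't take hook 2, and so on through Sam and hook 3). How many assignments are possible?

Let Aᵢ (for i ∈ {1, 2, 3}) be the placements that put person i in their forbidden hook. Any j of these fix j positions, leaving (4−j)! ways to fill the rest, and there are C(3,j) ways to pick which j.
By inclusion–exclusion, the number of valid placements is Σ_{j=0}^{3} (−1)^j C(3,j)·(4−j)!.
Computing: 24 − 18 + 6 − 1 = 11.

11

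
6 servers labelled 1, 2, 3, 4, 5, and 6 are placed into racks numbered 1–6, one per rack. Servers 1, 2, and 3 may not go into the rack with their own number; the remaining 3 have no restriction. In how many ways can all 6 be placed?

Let Aᵢ (for i ∈ {1, 2, 3}) be the placements that put server i in its forbidden rack. Any j of these fix j positions, leaving (6−j)! ways to fill the rest, and there are C(3,j) ways to pick which j.
By inclusion–exclusion, the number of valid placements is Σ_{j=0}^{3} (−1)^j C(3,j)·(6−j)!.
Computing: 720 − 360 + 72 − 6 = 426.

426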